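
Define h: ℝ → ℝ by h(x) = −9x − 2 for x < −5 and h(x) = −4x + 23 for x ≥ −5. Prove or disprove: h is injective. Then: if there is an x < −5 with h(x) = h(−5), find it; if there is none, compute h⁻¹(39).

Both pieces are strictly decreasing (slopes −9 and −4), so each is injective on its own interval.
The left piece maps (−∞, −5) onto (43, ∞); the right piece maps [−5, ∞) onto (−∞, 43].
These images are disjoint, so no value is attained by both pieces. Therefore h is injective.
Because the two images are disjoint, no x < −5 has h(x) = h(−5), so we compute h⁻¹(39): 39 lies in (−∞, 43], so solve −4x + 23 = 39: x = (39 − 23)/(−4) = −4.

-4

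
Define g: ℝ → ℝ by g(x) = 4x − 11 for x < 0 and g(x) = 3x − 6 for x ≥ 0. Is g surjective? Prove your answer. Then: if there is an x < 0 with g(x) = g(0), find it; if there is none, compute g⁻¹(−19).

-2

Both pieces are strictly increasing (slopes 4 and 3), so each is injective on its own interval.
The left piece maps (−∞, 0) onto (−∞, −11); the right piece maps [0, ∞) onto [−6, ∞).
The union (−∞, −11) ∪ [−6, ∞) omits the interval between −11 and −6; in particular −11 has no preimage. So g is not surjective.
Because the two images are disjoint, no x < 0 has g(x) = g(0), so we compute g⁻¹(−19): −19 lies in (−∞, −11), so solve 4x − 11 = −19: x = (−19 + 11)/4 = −2.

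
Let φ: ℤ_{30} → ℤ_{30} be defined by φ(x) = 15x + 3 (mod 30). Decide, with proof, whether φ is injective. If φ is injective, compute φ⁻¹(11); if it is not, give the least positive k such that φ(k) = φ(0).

Recall: injectivity means: for all a, b in the domain, φ(a) = φ(b) implies a = b.
We have gcd(15, 30) = 15 > 1. Taking a = 0 and b = 2: φ(0) = 3 and φ(2) = 15·2 + 3 = 33 ≡ 3 (mod 30).
So φ(0) = φ(2) while 0 ≠ 2, so φ is not injective.
Since φ is not injective, we find the least positive k with φ(k) = φ(0): this means 15k ≡ 0 (mod 30), i.e. 30 ∣ 15k. Since gcd(15, 30) = 15, dividing through by 15 this holds exactly when 2 ∣ k.
The smallest positive such k is 2.

2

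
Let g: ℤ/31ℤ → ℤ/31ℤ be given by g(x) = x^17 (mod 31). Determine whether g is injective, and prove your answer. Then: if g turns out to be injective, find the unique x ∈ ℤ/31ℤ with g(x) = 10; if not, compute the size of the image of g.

14

Since 31 is prime, the nonzero elements of ℤ/31ℤ form a cyclic group of order 30.
As gcd(17, 30) = 1, raising to the 17th power is a bijection on this group: if u^17 ≡ v^17 then (uv^{−1})^17 = 1, and the only element of order dividing gcd(17, 30) = 1 is 1, so u = v.
With g(0) = 0 this makes g injective on all of ℤ/31ℤ, hence bijective (finite equal-size domain and codomain). In particular g is injective.
Since g is injective, we find the preimage of 10. The inverse of x ↦ x^17 on (ℤ/31ℤ)^× is x ↦ x^23, because 17·23 = 391 = 13·30 + 1 ≡ 1 (mod 30) and x^{30} = 1 for x ≠ 0 (Fermat). So g⁻¹(10) = 10^23 mod 31.
Repeated squaring mod 31: 10^1 ≡ 10, 10^2 ≡ 10² = 100 ≡ 7, 10^4 ≡ 7² = 49 ≡ 18, 10^8 ≡ 18² = 324 ≡ 14, 10^16 ≡ 14² = 196 ≡ 10. Since 23 = 16 + 4 + 2 + 1, 10^23 ≡ 10·18·7·10: 10·18 = 180 ≡ 25, then 25·7 = 175 ≡ 20, then 20·10 = 200 ≡ 14. So 10^23 ≡ 14 (mod 31).
Hence g⁻¹(10) = 14.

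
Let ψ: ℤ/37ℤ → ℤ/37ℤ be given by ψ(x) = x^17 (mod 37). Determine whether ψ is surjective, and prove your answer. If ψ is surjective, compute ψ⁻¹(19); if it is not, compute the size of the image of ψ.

35

Since 37 is prime, the nonzero elements of ℤ/37ℤ form a cyclic group of order 36.
As gcd(17, 36) = 1, raising to the 17th power is a bijection on this group: if a^17 ≡ b^17 then (ab^{−1})^17 = 1, and the only element of order dividing gcd(17, 36) = 1 is 1, so a = b.
With ψ(0) = 0 this makes ψ injective on all of ℤ/37ℤ, hence bijective (finite equal-size domain and codomain). In particular ψ is surjective.
Since ψ is surjective, we find the preimage of 19. The inverse of x ↦ x^17 on (ℤ/37ℤ)^× is x ↦ x^17, because 17·17 = 289 = 8·36 + 1 ≡ 1 (mod 36) and x^{36} = 1 for x ≠ 0 (Fermat). So ψ⁻¹(19) = 19^17 mod 37.
Repeated squaring mod 37: 19^1 ≡ 19, 19^2 ≡ 19² = 361 ≡ 28, 19^4 ≡ 28² = 784 ≡ 7, 19^8 ≡ 7² = 49 ≡ 12, 19^16 ≡ 12² = 144 ≡ 33. Since 17 = 16 + 1, 19^17 ≡ 33·19: 33·19 = 627 ≡ 35. So 19^17 ≡ 35 (mod 37).
Hence ψ⁻¹(19) = 35.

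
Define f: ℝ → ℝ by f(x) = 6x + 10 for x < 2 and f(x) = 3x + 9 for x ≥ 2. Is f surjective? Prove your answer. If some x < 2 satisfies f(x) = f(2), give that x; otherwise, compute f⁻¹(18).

Both pieces are strictly increasing (slopes 6 and 3), so each is injective on its own interval.
The left piece maps (−∞, 2) onto (−∞, 22); the right piece maps [2, ∞) onto [15, ∞).
The union (−∞, 22) ∪ [15, ∞) covers ℝ, so f is surjective.
For the follow-up: the images overlap, so an x < 2 with f(x) = f(2) exists. f(2) = 15; solving 6x + 10 = 15 for x < 2 gives x = (15 − 10)/6 = 5/6.

5/6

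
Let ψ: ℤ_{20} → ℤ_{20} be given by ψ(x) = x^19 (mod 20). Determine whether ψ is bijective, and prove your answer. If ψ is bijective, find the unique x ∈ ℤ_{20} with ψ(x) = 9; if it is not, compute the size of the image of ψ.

ψ(0) = 0^19 = 0.
ψ(10): Repeated squaring mod 20: 10^1 ≡ 10, 10^2 ≡ 10² = 100 ≡ 0, 10^4 ≡ 0² = 0, 10^8 ≡ 0² = 0, 10^16 ≡ 0² = 0. Since 19 = 16 + 2 + 1, 10^19 ≡ 0·0·10: 0·0 = 0, then 0·10 = 0. So 10^19 ≡ 0 (mod 20).
So ψ(0) = ψ(10) = 0 while 0 ≠ 10, therefore ψ is not injective, hence not bijective.
Since ψ is not bijective, we determine |image(ψ)|. Computing x^19 mod 20 for each x (by repeated squaring, reducing mod 20 at every step), the values ψ(0), ψ(1), …, ψ(19) are: 0, 1, 8, 7, 4, 5, 16, 3, 12, 9, 0, 11, 8, 17, 4, 15, 16, 13, 12, 19.
The distinct values are {0, 1, 3, 4, 5, 7, 8, 9, 11, 12, 13, 15, 16, 17, 19}; there are 15 of them.

15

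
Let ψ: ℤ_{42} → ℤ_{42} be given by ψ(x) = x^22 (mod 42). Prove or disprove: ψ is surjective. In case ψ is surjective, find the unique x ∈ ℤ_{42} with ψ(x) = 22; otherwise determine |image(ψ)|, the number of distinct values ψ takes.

16

ψ(4): Repeated squaring mod 42: 4^1 ≡ 4, 4^2 ≡ 4² = 16, 4^4 ≡ 16² = 256 ≡ 4, 4^8 ≡ 4² = 16, 4^16 ≡ 16² = 256 ≡ 4. Since 22 = 16 + 4 + 2, 4^22 ≡ 4·4·16: 4·4 = 16, then 16·16 = 256 ≡ 4. So 4^22 ≡ 4 (mod 42).
ψ(10): Repeated squaring mod 42: 10^1 ≡ 10, 10^2 ≡ 10² = 100 ≡ 16, 10^4 ≡ 16² = 256 ≡ 4, 10^8 ≡ 4² = 16, 10^16 ≡ 16² = 256 ≡ 4. Since 22 = 16 + 4 + 2, 10^22 ≡ 4·4·16: 4·4 = 16, then 16·16 = 256 ≡ 4. So 10^22 ≡ 4 (mod 42).
So ψ(4) = ψ(10) = 4 while 4 ≠ 10, so ψ is not injective.
A non-injective map from the 42-element set ℤ_{42} to itself takes at most 41 distinct values, so it cannot be surjective. Therefore ψ is not surjective.
Since ψ is not surjective, we determine |image(ψ)|. Computing x^22 mod 42 for each x (by repeated squaring, reducing mod 42 at every step), the values ψ(0), ψ(1), …, ψ(41) are: 0, 1, 16, 39, 4, 37, 36, 7, 22, 9, 4, 25, 30, 1, 28, 15, 16, 25, 18, 37, 22, 21, 22, 37, 18, 25, 16, 15, 28, 1, 30, 25, 4, 9, 22, 7, 36, 37, 4, 39, 16, 1.
The distinct values are {0, 1, 4, 7, 9, 15, 16, 18, 21, 22, 25, 28, 30, 36, 37, 39}; there are 16 of them.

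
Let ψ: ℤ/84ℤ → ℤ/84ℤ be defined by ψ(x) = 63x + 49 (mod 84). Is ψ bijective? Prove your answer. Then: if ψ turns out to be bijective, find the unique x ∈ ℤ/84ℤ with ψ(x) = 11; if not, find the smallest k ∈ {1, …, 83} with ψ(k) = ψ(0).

By definition, ψ is injective when ψ(s) = ψ(t) forces s = t.
We have gcd(63, 84) = 21 > 1. Taking s = 0 and t = 4: ψ(0) = 49 and ψ(4) = 63·4 + 49 = 301 ≡ 49 (mod 84).
So ψ(0) = ψ(4) while 0 ≠ 4, therefore ψ is not injective, hence not bijective.
Since ψ is not bijective, we find the least positive k with ψ(k) = ψ(0): this means 63k ≡ 0 (mod 84), i.e. 84 ∣ 63k. Since gcd(63, 84) = 21, dividing through by 21 this holds exactly when 4 ∣ 3k, and as gcd(3, 4) = 1, exactly when 4 ∣ k.
The smallest positive such k is 4.

4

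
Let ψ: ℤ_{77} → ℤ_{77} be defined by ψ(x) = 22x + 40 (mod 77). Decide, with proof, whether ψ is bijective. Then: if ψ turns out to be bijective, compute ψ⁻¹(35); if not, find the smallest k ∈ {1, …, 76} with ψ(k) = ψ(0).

7

We have gcd(22, 77) = 11 > 1. Taking x_1 = 0 and x_2 = 7: ψ(0) = 40 and ψ(7) = 22·7 + 40 = 194 ≡ 40 (mod 77).
So ψ(0) = ψ(7) while 0 ≠ 7, therefore ψ is not injective, hence not bijective.
Since ψ is not bijective, we find the least positive k with ψ(k) = ψ(0): this means 22k ≡ 0 (mod 77), i.e. 77 ∣ 22k. Since gcd(22, 77) = 11, dividing through by 11 this holds exactly when 7 ∣ 2k, and as gcd(2, 7) = 1, exactly when 7 ∣ k.
The smallest positive such k is 7.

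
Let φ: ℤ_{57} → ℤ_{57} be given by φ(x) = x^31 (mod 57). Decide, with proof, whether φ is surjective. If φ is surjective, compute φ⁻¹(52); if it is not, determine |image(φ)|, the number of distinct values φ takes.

Computing x^31 mod 57 for each x (by repeated squaring, reducing mod 57 at every step), the values φ(0), φ(1), …, φ(56) are: 0, 1, 41, 33, 28, 17, 42, 7, 8, 6, 13, 11, 12, 34, 2, 48, 43, 35, 18, 19, 20, 3, 52, 47, 36, 4, 26, 27, 25, 32, 30, 31, 53, 21, 10, 5, 54, 37, 38, 39, 22, 14, 9, 55, 23, 45, 46, 44, 51, 49, 50, 15, 40, 29, 24, 16, 56.
Every element of ℤ_{57} appears exactly once in this list, so φ is a bijection, and in particular surjective.
Since φ is surjective, we read off the preimage of 52 from the same table: φ(22) = 52, so φ⁻¹(52) = 22.

22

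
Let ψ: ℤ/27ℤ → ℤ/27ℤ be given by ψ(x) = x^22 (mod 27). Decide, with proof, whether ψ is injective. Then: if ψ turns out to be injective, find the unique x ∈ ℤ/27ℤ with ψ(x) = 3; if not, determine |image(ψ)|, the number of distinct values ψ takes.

10

ψ(0) = 0^22 = 0.
ψ(3): Repeated squaring mod 27: 3^1 ≡ 3, 3^2 ≡ 3² = 9, 3^4 ≡ 9² = 81 ≡ 0, 3^8 ≡ 0² = 0, 3^16 ≡ 0² = 0. Since 22 = 16 + 4 + 2, 3^22 ≡ 0·0·9: 0·0 = 0, then 0·9 = 0. So 3^22 ≡ 0 (mod 27).
So ψ(0) = ψ(3) = 0 while 0 ≠ 3, thus ψ is not injective.
Since ψ is not injective, we determine |image(ψ)|. Computing x^22 mod 27 for each x (by repeated squaring, reducing mod 27 at every step), the values ψ(0), ψ(1), …, ψ(26) are: 0, 1, 16, 0, 13, 4, 0, 25, 19, 0, 10, 7, 0, 22, 22, 0, 7, 10, 0, 19, 25, 0, 4, 13, 0, 16, 1.
The distinct values are {0, 1, 4, 7, 10, 13, 16, 19, 22, 25}; there are 10 of them.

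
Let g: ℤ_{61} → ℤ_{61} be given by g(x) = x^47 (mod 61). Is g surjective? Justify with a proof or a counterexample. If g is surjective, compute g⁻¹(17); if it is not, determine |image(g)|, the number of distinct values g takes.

Since 61 is prime, the nonzero elements of ℤ_{61} form a cyclic group of order 60.
As gcd(47, 60) = 1, raising to the 47th power is a bijection on this group: if x_1^47 ≡ x_2^47 then (x_1x_2^{−1})^47 = 1, and the only element of order dividing gcd(47, 60) = 1 is 1, so x_1 = x_2.
With g(0) = 0 this makes g injective on all of ℤ_{61}, hence bijective (finite equal-size domain and codomain). In particular g is surjective.
Since g is surjective, we find the preimage of 17. The inverse of x ↦ x^47 on (ℤ_{61})^× is x ↦ x^23, because 47·23 = 1081 = 18·60 + 1 ≡ 1 (mod 60) and x^{60} = 1 for x ≠ 0 (Fermat). So g⁻¹(17) = 17^23 mod 61.
Repeated squaring mod 61: 17^1 ≡ 17, 17^2 ≡ 17² = 289 ≡ 45, 17^4 ≡ 45² = 2025 ≡ 12, 17^8 ≡ 12² = 144 ≡ 22, 17^16 ≡ 22² = 484 ≡ 57. Since 23 = 16 + 4 + 2 + 1, 17^23 ≡ 57·12·45·17: 57·12 = 684 ≡ 13, then 13·45 = 585 ≡ 36, then 36·17 = 612 ≡ 2. So 17^23 ≡ 2 (mod 61).
Hence g⁻¹(17) = 2.

2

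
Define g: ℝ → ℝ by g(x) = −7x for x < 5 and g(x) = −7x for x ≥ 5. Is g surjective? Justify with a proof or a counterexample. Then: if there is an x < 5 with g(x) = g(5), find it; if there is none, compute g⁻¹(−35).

Both pieces are strictly decreasing (slopes −7 and −7), so each is injective on its own interval.
The left piece maps (−∞, 5) onto (−35, ∞); the right piece maps [5, ∞) onto (−∞, −35].
These images together cover ℝ, so g is surjective.
Because the two images are disjoint, no x < 5 has g(x) = g(5), so we compute g⁻¹(−35): −35 lies in (−∞, −35], so solve −7x = −35: x = (−35 − 0)/(−7) = 5.

5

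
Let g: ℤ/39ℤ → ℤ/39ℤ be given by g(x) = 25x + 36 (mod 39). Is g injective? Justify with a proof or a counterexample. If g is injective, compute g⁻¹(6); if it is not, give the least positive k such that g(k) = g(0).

30

Recall: injectivity means: for all u, v in the domain, g(u) = g(v) implies u = v.
Suppose g(u) = g(v) in ℤ/39ℤ. Then 25u + 36 ≡ 25v + 36 (mod 39), thus 25(u − v) ≡ 0 (mod 39).
Since gcd(25, 39) = 1, 25 is invertible modulo 39, therefore u − v ≡ 0 (mod 39), i.e. u = v.
Therefore g is injective.
We now compute 25⁻¹ mod 39 explicitly. Euclid's algorithm: 39 = 1·25 + 14, 25 = 1·14 + 11, 14 = 1·11 + 3, 11 = 3·3 + 2, 3 = 1·2 + 1; back-substituting gives 1 = 25·25 − 16·39, so 25⁻¹ ≡ 25 (mod 39).
Since g is injective, we compute g⁻¹(6): solve 25x + 36 ≡ 6 (mod 39), i.e. 25x ≡ 9 (mod 39).
Multiplying by 25⁻¹ = 25 gives x ≡ 25·9 = 225 = 5·39 + 30 ≡ 30 (mod 39).
Check: g(30) = 25·30 + 36 = 786 = 20·39 + 6 ≡ 6 (mod 39).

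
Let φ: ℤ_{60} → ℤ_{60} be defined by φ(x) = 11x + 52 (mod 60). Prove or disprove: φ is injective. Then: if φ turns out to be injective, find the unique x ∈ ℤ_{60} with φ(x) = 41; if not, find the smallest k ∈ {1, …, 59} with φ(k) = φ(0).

59

Suppose φ(x_1) = φ(x_2) in ℤ_{60}. Then 11x_1 + 52 ≡ 11x_2 + 52 (mod 60), so 11(x_1 − x_2) ≡ 0 (mod 60).
Since gcd(11, 60) = 1, 11 is invertible modulo 60, thus x_1 − x_2 ≡ 0 (mod 60), i.e. x_1 = x_2.
So φ is injective.
We now compute 11⁻¹ mod 60 explicitly. Euclid's algorithm: 60 = 5·11 + 5, 11 = 2·5 + 1; back-substituting gives 1 = 11·11 − 2·60, so 11⁻¹ ≡ 11 (mod 60).
Since φ is injective, we find φ⁻¹(41): we need 11x ≡ 41 − 52 ≡ 49 (mod 60). Using 11⁻¹ = 11: x ≡ 11·49 = 539 = 8·60 + 59, so x = 59.
Check: φ(59) = 11·59 + 52 = 701 = 11·60 + 41 ≡ 41 (mod 60).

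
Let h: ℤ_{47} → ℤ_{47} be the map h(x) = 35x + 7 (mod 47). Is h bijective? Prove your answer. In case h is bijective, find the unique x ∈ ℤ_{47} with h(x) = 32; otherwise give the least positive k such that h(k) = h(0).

41

By definition, injectivity means: for all a, b in the domain, h(a) = h(b) implies a = b.
If h(a) = h(b), then 35a ≡ 35b (mod 47). Because gcd(35, 47) = 1, we may cancel 35 to get a ≡ b (mod 47).
We now compute 35⁻¹ mod 47 explicitly. Euclid's algorithm: 47 = 1·35 + 12, 35 = 2·12 + 11, 12 = 1·11 + 1; back-substituting gives 1 = 43·35 − 32·47, so 35⁻¹ ≡ 43 (mod 47).
Then y ↦ 43(y − 7) is a two-sided inverse to h, so every y ∈ ℤ_{47} has a preimage.
So h is bijective.
Since h is bijective, we find h⁻¹(32): we need 35x ≡ 32 − 7 ≡ 25 (mod 47). Using 35⁻¹ = 43: x ≡ 43·25 = 1075 = 22·47 + 41, so x = 41.
Check: h(41) = 35·41 + 7 = 1442 = 30·47 + 32 ≡ 32 (mod 47).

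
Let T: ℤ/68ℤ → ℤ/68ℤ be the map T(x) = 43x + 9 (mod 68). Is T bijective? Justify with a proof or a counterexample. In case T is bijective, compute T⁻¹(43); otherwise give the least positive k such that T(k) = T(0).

34

Suppose T(x_1) = T(x_2) in ℤ/68ℤ. Then 43x_1 + 9 ≡ 43x_2 + 9 (mod 68), so 43(x_1 − x_2) ≡ 0 (mod 68).
Since gcd(43, 68) = 1, 43 is invertible modulo 68, therefore x_1 − x_2 ≡ 0 (mod 68), i.e. x_1 = x_2.
We now compute 43⁻¹ mod 68 explicitly. Euclid's algorithm: 68 = 1·43 + 25, 43 = 1·25 + 18, 25 = 1·18 + 7, 18 = 2·7 + 4, 7 = 1·4 + 3, 4 = 1·3 + 1; back-substituting gives 1 = 19·43 − 12·68, so 43⁻¹ ≡ 19 (mod 68).
For any y ∈ ℤ/68ℤ, x = 19(y − 9) mod 68 satisfies T(x) = 43·19(y − 9) + 9 ≡ y (since 43·19 ≡ 1 mod 68). So every y has a preimage.
Thus T is bijective.
Since T is bijective, we find T⁻¹(43): we need 43x ≡ 43 − 9 ≡ 34 (mod 68). Using 43⁻¹ = 19: x ≡ 19·34 = 646 = 9·68 + 34, so x = 34.
Check: T(34) = 43·34 + 9 = 1471 = 21·68 + 43 ≡ 43 (mod 68).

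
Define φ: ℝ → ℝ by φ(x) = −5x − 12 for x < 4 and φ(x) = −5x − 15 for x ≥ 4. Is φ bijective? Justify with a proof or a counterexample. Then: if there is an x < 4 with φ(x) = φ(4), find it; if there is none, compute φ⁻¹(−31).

19/5

Both pieces are strictly decreasing (slopes −5 and −5), so each is injective on its own interval.
The left piece maps (−∞, 4) onto (−32, ∞); the right piece maps [4, ∞) onto (−∞, −35].
The images leave a gap (−32 has no preimage), so φ is not surjective, hence not bijective.
Because the two images are disjoint, no x < 4 has φ(x) = φ(4), so we compute φ⁻¹(−31): −31 lies in (−32, ∞), so solve −5x − 12 = −31: x = (−31 + 12)/(−5) = 19/5.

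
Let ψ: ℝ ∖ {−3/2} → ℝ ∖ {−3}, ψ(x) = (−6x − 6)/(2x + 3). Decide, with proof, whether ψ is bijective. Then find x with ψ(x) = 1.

-9/8

Suppose ψ(x_1) = ψ(x_2). Cross-multiplying: (−6x_1 − 6)(2x_2 + 3) = (−6x_2 − 6)(2x_1 + 3).
Expanding both sides and cancelling the symmetric terms leaves −6·(x_1 − x_2) = 0. Since −6 ≠ 0, x_1 = x_2. So ψ is injective.
For any y ≠ −3, solving y(2x + 3) = −6x − 6 for x gives a well-defined x ≠ −3/2. So ψ is surjective.
So ψ is bijective.
Solving ψ(x) = 1: cross-multiplying gives −6x − 6 = 1(2x + 3), which rearranges to −8x = 9, so x = −9/8.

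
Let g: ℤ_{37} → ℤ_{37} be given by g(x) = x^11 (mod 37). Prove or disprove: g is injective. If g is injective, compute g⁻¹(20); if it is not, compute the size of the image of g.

Since 37 is prime, the nonzero elements of ℤ_{37} form a cyclic group of order 36.
As gcd(11, 36) = 1, raising to the 11th power is a bijection on this group: if a^11 ≡ b^11 then (ab^{−1})^11 = 1, and the only element of order dividing gcd(11, 36) = 1 is 1, so a = b.
With g(0) = 0 this makes g injective on all of ℤ_{37}, hence bijective (finite equal-size domain and codomain). In particular g is injective.
Since g is injective, we find the preimage of 20. The inverse of x ↦ x^11 on (ℤ_{37})^× is x ↦ x^23, because 11·23 = 253 = 7·36 + 1 ≡ 1 (mod 36) and x^{36} = 1 for x ≠ 0 (Fermat). So g⁻¹(20) = 20^23 mod 37.
Repeated squaring mod 37: 20^1 ≡ 20, 20^2 ≡ 20² = 400 ≡ 30, 20^4 ≡ 30² = 900 ≡ 12, 20^8 ≡ 12² = 144 ≡ 33, 20^16 ≡ 33² = 1089 ≡ 16. Since 23 = 16 + 4 + 2 + 1, 20^23 ≡ 16·12·30·20: 16·12 = 192 ≡ 7, then 7·30 = 210 ≡ 25, then 25·20 = 500 ≡ 19. So 20^23 ≡ 19 (mod 37).
Hence g⁻¹(20) = 19.

19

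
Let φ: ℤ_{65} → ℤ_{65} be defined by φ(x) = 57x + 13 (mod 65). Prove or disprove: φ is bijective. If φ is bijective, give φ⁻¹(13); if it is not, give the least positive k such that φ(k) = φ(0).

0

By definition, φ is injective if φ(a) = φ(b) implies a = b.
Suppose φ(a) = φ(b) in ℤ_{65}. Then 57a + 13 ≡ 57b + 13 (mod 65), thus 57(a − b) ≡ 0 (mod 65).
Since gcd(57, 65) = 1, 57 is invertible modulo 65, therefore a − b ≡ 0 (mod 65), i.e. a = b.
We now compute 57⁻¹ mod 65 explicitly. Euclid's algorithm: 65 = 1·57 + 8, 57 = 7·8 + 1; back-substituting gives 1 = 8·57 − 7·65, so 57⁻¹ ≡ 8 (mod 65).
For any y ∈ ℤ_{65}, x = 8(y − 13) mod 65 satisfies φ(x) = 57·8(y − 13) + 13 ≡ y (since 57·8 ≡ 1 mod 65). So every y has a preimage.
Thus φ is bijective.
Since φ is bijective, we find φ⁻¹(13): we need 57x ≡ 13 − 13 ≡ 0 (mod 65). Using 57⁻¹ = 8: x ≡ 8·0 = 0, so x = 0.
Check: φ(0) = 57·0 + 13 = 13 ≡ 13 (mod 65).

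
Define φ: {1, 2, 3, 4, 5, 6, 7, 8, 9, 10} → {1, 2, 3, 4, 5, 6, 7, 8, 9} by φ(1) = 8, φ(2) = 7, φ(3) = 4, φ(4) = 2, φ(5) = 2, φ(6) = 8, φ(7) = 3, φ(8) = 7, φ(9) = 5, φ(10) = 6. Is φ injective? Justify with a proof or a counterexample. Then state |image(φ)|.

7

φ(4) = 2 = φ(5) with 4 ≠ 5, so φ is not injective.
The image of φ is {2, 3, 4, 5, 6, 7, 8}, which has 7 elements.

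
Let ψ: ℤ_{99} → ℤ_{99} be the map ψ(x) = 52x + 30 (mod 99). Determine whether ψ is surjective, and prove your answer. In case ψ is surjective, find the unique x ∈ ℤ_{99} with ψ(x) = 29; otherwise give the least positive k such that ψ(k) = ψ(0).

Since gcd(52, 99) = 1, 52 is invertible modulo 99. Euclid's algorithm: 99 = 1·52 + 47, 52 = 1·47 + 5, 47 = 9·5 + 2, 5 = 2·2 + 1; back-substituting gives 1 = 40·52 − 21·99, so 52⁻¹ ≡ 40 (mod 99).
For any y ∈ ℤ_{99}, x = 40(y − 30) mod 99 satisfies ψ(x) = 52·40(y − 30) + 30 ≡ y (since 52·40 ≡ 1 mod 99). So every y has a preimage.
So ψ is surjective.
Since ψ is surjective, we compute ψ⁻¹(29): solve 52x + 30 ≡ 29 (mod 99), i.e. 52x ≡ 98 (mod 99).
Multiplying by 52⁻¹ = 40 gives x ≡ 40·98 = 3920 = 39·99 + 59 ≡ 59 (mod 99).
Check: ψ(59) = 52·59 + 30 = 3098 = 31·99 + 29 ≡ 29 (mod 99).

59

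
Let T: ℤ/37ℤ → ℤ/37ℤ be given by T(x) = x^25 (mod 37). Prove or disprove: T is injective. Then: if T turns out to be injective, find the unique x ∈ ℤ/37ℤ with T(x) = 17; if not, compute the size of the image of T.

35

Since 37 is prime, the nonzero elements of ℤ/37ℤ form a cyclic group of order 36.
As gcd(25, 36) = 1, raising to the 25th power is a bijection on this group: if u^25 ≡ v^25 then (uv^{−1})^25 = 1, and the only element of order dividing gcd(25, 36) = 1 is 1, so u = v.
With T(0) = 0 this makes T injective on all of ℤ/37ℤ, hence bijective (finite equal-size domain and codomain). In particular T is injective.
Since T is injective, we find the preimage of 17. The inverse of x ↦ x^25 on (ℤ/37ℤ)^× is x ↦ x^13, because 25·13 = 325 = 9·36 + 1 ≡ 1 (mod 36) and x^{36} = 1 for x ≠ 0 (Fermat). So T⁻¹(17) = 17^13 mod 37.
Repeated squaring mod 37: 17^1 ≡ 17, 17^2 ≡ 17² = 289 ≡ 30, 17^4 ≡ 30² = 900 ≡ 12, 17^8 ≡ 12² = 144 ≡ 33. Since 13 = 8 + 4 + 1, 17^13 ≡ 33·12·17: 33·12 = 396 ≡ 26, then 26·17 = 442 ≡ 35. So 17^13 ≡ 35 (mod 37).
Hence T⁻¹(17) = 35.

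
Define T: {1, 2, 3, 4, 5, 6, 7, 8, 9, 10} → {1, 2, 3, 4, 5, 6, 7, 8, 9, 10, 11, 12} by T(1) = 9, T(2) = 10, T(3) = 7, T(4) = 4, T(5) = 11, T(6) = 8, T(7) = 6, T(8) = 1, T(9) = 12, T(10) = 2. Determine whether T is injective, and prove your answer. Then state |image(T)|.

10

The values T(1), …, T(10) are 9, 10, 7, 4, 11, 8, 6, 1, 12, 2 — all distinct.
So T(u) = T(v) only when u = v, and T is injective.
The image of T is {1, 2, 4, 6, 7, 8, 9, 10, 11, 12}, which has 10 elements.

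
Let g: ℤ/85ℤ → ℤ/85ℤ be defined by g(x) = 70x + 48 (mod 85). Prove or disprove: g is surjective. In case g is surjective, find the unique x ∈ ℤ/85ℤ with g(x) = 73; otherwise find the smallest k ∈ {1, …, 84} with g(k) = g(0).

17

Since gcd(70, 85) = 5, we have 70x ≡ 0 (mod 5) for all x, so g(x) ≡ 3 (mod 5).
But 0 ≢ 3 (mod 5), so 0 ∈ ℤ/85ℤ has no preimage. Thus g is not surjective.
Since g is not surjective, we find the least positive k with g(k) = g(0): this means 70k ≡ 0 (mod 85), i.e. 85 ∣ 70k. Since gcd(70, 85) = 5, dividing through by 5 this holds exactly when 17 ∣ 14k, and as gcd(14, 17) = 1, exactly when 17 ∣ k.
The smallest positive such k is 17.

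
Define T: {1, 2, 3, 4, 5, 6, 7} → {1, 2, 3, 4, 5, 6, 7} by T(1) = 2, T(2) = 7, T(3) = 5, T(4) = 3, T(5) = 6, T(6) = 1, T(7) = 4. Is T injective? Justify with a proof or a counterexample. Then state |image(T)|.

7

The values T(1), …, T(7) are 2, 7, 5, 3, 6, 1, 4 — all distinct.
So T(u) = T(v) only when u = v, and T is injective.
The image of T is {1, 2, 3, 4, 5, 6, 7}, which has 7 elements.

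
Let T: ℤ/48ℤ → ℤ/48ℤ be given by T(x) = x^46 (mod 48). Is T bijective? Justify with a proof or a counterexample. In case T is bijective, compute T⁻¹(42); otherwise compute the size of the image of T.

6

T(2): Repeated squaring mod 48: 2^1 ≡ 2, 2^2 ≡ 2² = 4, 2^4 ≡ 4² = 16, 2^8 ≡ 16² = 256 ≡ 16, 2^16 ≡ 16² = 256 ≡ 16, 2^32 ≡ 16² = 256 ≡ 16. Since 46 = 32 + 8 + 4 + 2, 2^46 ≡ 16·16·16·4: 16·16 = 256 ≡ 16, then 16·16 = 256 ≡ 16, then 16·4 = 64 ≡ 16. So 2^46 ≡ 16 (mod 48).
T(4): Repeated squaring mod 48: 4^1 ≡ 4, 4^2 ≡ 4² = 16, 4^4 ≡ 16² = 256 ≡ 16, 4^8 ≡ 16² = 256 ≡ 16, 4^16 ≡ 16² = 256 ≡ 16, 4^32 ≡ 16² = 256 ≡ 16. Since 46 = 32 + 8 + 4 + 2, 4^46 ≡ 16·16·16·16: 16·16 = 256 ≡ 16, then 16·16 = 256 ≡ 16, then 16·16 = 256 ≡ 16. So 4^46 ≡ 16 (mod 48).
So T(2) = T(4) = 16 while 2 ≠ 4, therefore T is not injective, hence not bijective.
Since T is not bijective, we determine |image(T)|. Computing x^46 mod 48 for each x (by repeated squaring, reducing mod 48 at every step), the values T(0), T(1), …, T(47) are: 0, 1, 16, 9, 16, 25, 0, 1, 16, 33, 16, 25, 0, 25, 16, 33, 16, 1, 0, 25, 16, 9, 16, 1, 0, 1, 16, 9, 16, 25, 0, 1, 16, 33, 16, 25, 0, 25, 16, 33, 16, 1, 0, 25, 16, 9, 16, 1.
The distinct values are {0, 1, 9, 16, 25, 33}; there are 6 of them.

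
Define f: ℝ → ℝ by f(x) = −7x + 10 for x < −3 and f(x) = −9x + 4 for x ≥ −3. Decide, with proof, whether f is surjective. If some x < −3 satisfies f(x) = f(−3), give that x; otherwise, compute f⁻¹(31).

Both pieces are strictly decreasing (slopes −7 and −9), so each is injective on its own interval.
The left piece maps (−∞, −3) onto (31, ∞); the right piece maps [−3, ∞) onto (−∞, 31].
These images together cover ℝ, so f is surjective.
Because the two images are disjoint, no x < −3 has f(x) = f(−3), so we compute f⁻¹(31): 31 lies in (−∞, 31], so solve −9x + 4 = 31: x = (31 − 4)/(−9) = −3.

-3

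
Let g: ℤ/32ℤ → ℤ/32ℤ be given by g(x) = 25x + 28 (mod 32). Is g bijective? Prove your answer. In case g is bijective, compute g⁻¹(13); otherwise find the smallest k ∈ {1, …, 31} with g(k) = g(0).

If g(x_1) = g(x_2), then 25x_1 ≡ 25x_2 (mod 32). Because gcd(25, 32) = 1, we may cancel 25 to get x_1 ≡ x_2 (mod 32).
We now compute 25⁻¹ mod 32 explicitly. Euclid's algorithm: 32 = 1·25 + 7, 25 = 3·7 + 4, 7 = 1·4 + 3, 4 = 1·3 + 1; back-substituting gives 1 = 9·25 − 7·32, so 25⁻¹ ≡ 9 (mod 32).
For any y ∈ ℤ/32ℤ, x = 9(y − 28) mod 32 satisfies g(x) = 25·9(y − 28) + 28 ≡ y (since 25·9 ≡ 1 mod 32). So every y has a preimage.
Thus g is bijective.
Since g is bijective, we find g⁻¹(13): we need 25x ≡ 13 − 28 ≡ 17 (mod 32). Using 25⁻¹ = 9: x ≡ 9·17 = 153 = 4·32 + 25, so x = 25.
Check: g(25) = 25·25 + 28 = 653 = 20·32 + 13 ≡ 13 (mod 32).

25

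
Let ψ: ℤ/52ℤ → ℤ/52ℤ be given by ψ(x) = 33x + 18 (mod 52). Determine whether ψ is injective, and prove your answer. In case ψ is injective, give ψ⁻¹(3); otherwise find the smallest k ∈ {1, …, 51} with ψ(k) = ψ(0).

9

Suppose ψ(u) = ψ(v) in ℤ/52ℤ. Then 33u + 18 ≡ 33v + 18 (mod 52), so 33(u − v) ≡ 0 (mod 52).
Since gcd(33, 52) = 1, 33 is invertible modulo 52, thus u − v ≡ 0 (mod 52), i.e. u = v.
Therefore ψ is injective.
We now compute 33⁻¹ mod 52 explicitly. Euclid's algorithm: 52 = 1·33 + 19, 33 = 1·19 + 14, 19 = 1·14 + 5, 14 = 2·5 + 4, 5 = 1·4 + 1; back-substituting gives 1 = 41·33 − 26·52, so 33⁻¹ ≡ 41 (mod 52).
Since ψ is injective, we find ψ⁻¹(3): we need 33x ≡ 3 − 18 ≡ 37 (mod 52). Using 33⁻¹ = 41: x ≡ 41·37 = 1517 = 29·52 + 9, so x = 9.
Check: ψ(9) = 33·9 + 18 = 315 = 6·52 + 3 ≡ 3 (mod 52).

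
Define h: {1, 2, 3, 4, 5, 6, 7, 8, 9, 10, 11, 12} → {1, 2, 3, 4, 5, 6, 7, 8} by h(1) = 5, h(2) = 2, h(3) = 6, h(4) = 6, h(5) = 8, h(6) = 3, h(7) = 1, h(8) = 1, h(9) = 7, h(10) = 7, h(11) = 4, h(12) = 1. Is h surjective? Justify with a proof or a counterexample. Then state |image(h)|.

8

Every element of the codomain has a preimage: 1 = h(7), 2 = h(2), 3 = h(6), 4 = h(11), 5 = h(1), 6 = h(3), 7 = h(9), 8 = h(5).
Therefore h is surjective.
The image of h is {1, 2, 3, 4, 5, 6, 7, 8}, which has 8 elements.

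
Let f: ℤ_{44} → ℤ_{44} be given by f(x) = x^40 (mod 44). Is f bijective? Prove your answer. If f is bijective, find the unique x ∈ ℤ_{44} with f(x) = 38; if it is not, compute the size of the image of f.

f(1) = 1^40 = 1.
f(3): Repeated squaring mod 44: 3^1 ≡ 3, 3^2 ≡ 3² = 9, 3^4 ≡ 9² = 81 ≡ 37, 3^8 ≡ 37² = 1369 ≡ 5, 3^16 ≡ 5² = 25, 3^32 ≡ 25² = 625 ≡ 9. Since 40 = 32 + 8, 3^40 ≡ 9·5: 9·5 = 45 ≡ 1. So 3^40 ≡ 1 (mod 44).
So f(1) = f(3) = 1 while 1 ≠ 3, so f is not injective, hence not bijective.
Since f is not bijective, we determine |image(f)|. Computing x^40 mod 44 for each x (by repeated squaring, reducing mod 44 at every step), the values f(0), f(1), …, f(43) are: 0, 1, 12, 1, 12, 1, 12, 1, 12, 1, 12, 33, 12, 1, 12, 1, 12, 1, 12, 1, 12, 1, 0, 1, 12, 1, 12, 1, 12, 1, 12, 1, 12, 33, 12, 1, 12, 1, 12, 1, 12, 1, 12, 1.
The distinct values are {0, 1, 12, 33}; there are 4 of them.

4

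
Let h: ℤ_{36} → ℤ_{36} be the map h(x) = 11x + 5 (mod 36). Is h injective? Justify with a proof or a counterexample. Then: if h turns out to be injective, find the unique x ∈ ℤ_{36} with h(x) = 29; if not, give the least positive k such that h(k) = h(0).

12

If h(a) = h(b), then 11a ≡ 11b (mod 36). Because gcd(11, 36) = 1, we may cancel 11 to get a ≡ b (mod 36).
Therefore h is injective.
We now compute 11⁻¹ mod 36 explicitly. Euclid's algorithm: 36 = 3·11 + 3, 11 = 3·3 + 2, 3 = 1·2 + 1; back-substituting gives 1 = 23·11 − 7·36, so 11⁻¹ ≡ 23 (mod 36).
Since h is injective, we compute h⁻¹(29): solve 11x + 5 ≡ 29 (mod 36), i.e. 11x ≡ 24 (mod 36).
Multiplying by 11⁻¹ = 23 gives x ≡ 23·24 = 552 = 15·36 + 12 ≡ 12 (mod 36).
Check: h(12) = 11·12 + 5 = 137 = 3·36 + 29 ≡ 29 (mod 36).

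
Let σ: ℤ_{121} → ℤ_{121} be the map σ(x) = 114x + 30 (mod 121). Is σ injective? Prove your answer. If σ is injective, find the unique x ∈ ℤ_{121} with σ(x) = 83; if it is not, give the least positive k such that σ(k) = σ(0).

Suppose σ(s) = σ(t) in ℤ_{121}. Then 114s + 30 ≡ 114t + 30 (mod 121), thus 114(s − t) ≡ 0 (mod 121).
Since gcd(114, 121) = 1, 114 is invertible modulo 121, hence s − t ≡ 0 (mod 121), i.e. s = t.
Hence σ is injective.
We now compute 114⁻¹ mod 121 explicitly. Euclid's algorithm: 121 = 1·114 + 7, 114 = 16·7 + 2, 7 = 3·2 + 1; back-substituting gives 1 = 69·114 − 65·121, so 114⁻¹ ≡ 69 (mod 121).
Since σ is injective, we find σ⁻¹(83): we need 114x ≡ 83 − 30 ≡ 53 (mod 121). Using 114⁻¹ = 69: x ≡ 69·53 = 3657 = 30·121 + 27, so x = 27.
Check: σ(27) = 114·27 + 30 = 3108 = 25·121 + 83 ≡ 83 (mod 121).

27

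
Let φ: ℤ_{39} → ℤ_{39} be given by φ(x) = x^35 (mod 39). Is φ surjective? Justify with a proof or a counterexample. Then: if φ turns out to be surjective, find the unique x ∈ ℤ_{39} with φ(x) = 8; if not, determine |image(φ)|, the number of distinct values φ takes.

Computing x^35 mod 39 for each x (by repeated squaring, reducing mod 39 at every step), the values φ(0), φ(1), …, φ(38) are: 0, 1, 20, 9, 10, 8, 24, 28, 5, 3, 4, 32, 12, 13, 14, 33, 22, 23, 21, 37, 2, 18, 16, 17, 6, 25, 26, 27, 7, 35, 36, 34, 11, 15, 31, 29, 30, 19, 38.
Every element of ℤ_{39} appears exactly once in this list, so φ is a bijection, and in particular surjective.
Since φ is surjective, we read off the preimage of 8 from the same table: φ(5) = 8, so φ⁻¹(8) = 5.

5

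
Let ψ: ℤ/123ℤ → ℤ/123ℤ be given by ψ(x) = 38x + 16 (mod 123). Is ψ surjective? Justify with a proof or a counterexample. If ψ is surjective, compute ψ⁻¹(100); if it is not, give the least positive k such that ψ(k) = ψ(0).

Since gcd(38, 123) = 1, 38 is invertible modulo 123. Euclid's algorithm: 123 = 3·38 + 9, 38 = 4·9 + 2, 9 = 4·2 + 1; back-substituting gives 1 = 68·38 − 21·123, so 38⁻¹ ≡ 68 (mod 123).
Then y ↦ 68(y − 16) is a two-sided inverse to ψ, so every y ∈ ℤ/123ℤ has a preimage.
So ψ is surjective.
Since ψ is surjective, we find ψ⁻¹(100): we need 38x ≡ 100 − 16 ≡ 84 (mod 123). Using 38⁻¹ = 68: x ≡ 68·84 = 5712 = 46·123 + 54, so x = 54.
Check: ψ(54) = 38·54 + 16 = 2068 = 16·123 + 100 ≡ 100 (mod 123).

54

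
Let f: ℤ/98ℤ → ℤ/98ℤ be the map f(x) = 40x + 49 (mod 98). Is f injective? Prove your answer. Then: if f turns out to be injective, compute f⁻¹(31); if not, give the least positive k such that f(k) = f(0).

49

We have gcd(40, 98) = 2 > 1. Taking x_1 = 0 and x_2 = 49: f(0) = 49 and f(49) = 40·49 + 49 = 2009 ≡ 49 (mod 98).
So f(0) = f(49) while 0 ≠ 49, therefore f is not injective.
Since f is not injective, we find the least positive k with f(k) = f(0): this means 40k ≡ 0 (mod 98), i.e. 98 ∣ 40k. Since gcd(40, 98) = 2, dividing through by 2 this holds exactly when 49 ∣ 20k, and as gcd(20, 49) = 1, exactly when 49 ∣ k.
The smallest positive such k is 49.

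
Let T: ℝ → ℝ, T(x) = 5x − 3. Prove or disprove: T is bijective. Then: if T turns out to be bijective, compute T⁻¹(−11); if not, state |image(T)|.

Suppose T(u) = T(v). Then 5u − 3 = 5v − 3, so 5u = 5v, hence u = v.
For any y ∈ ℝ, x = (y + 3)/5 satisfies T(x) = y.
Therefore T is bijective.
Since T is bijective, we compute T⁻¹(−11) = (−11 + 3)/5 = −8/5.

-8/5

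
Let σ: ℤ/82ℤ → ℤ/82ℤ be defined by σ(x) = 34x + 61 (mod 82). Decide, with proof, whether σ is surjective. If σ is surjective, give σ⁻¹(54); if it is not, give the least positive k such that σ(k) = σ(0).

Since gcd(34, 82) = 2, we have 34x ≡ 0 (mod 2) for all x, so σ(x) ≡ 1 (mod 2).
But 0 ≢ 1 (mod 2), so 0 ∈ ℤ/82ℤ has no preimage. Thus σ is not surjective.
Since σ is not surjective, we find the least positive k with σ(k) = σ(0): this means 34k ≡ 0 (mod 82), i.e. 82 ∣ 34k. Since gcd(34, 82) = 2, dividing through by 2 this holds exactly when 41 ∣ 17k, and as gcd(17, 41) = 1, exactly when 41 ∣ k.
The smallest positive such k is 41.

41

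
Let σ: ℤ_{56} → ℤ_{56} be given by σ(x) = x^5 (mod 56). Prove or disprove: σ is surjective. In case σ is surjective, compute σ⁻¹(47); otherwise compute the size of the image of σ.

35

σ(0) = 0^5 = 0.
σ(14): Repeated squaring mod 56: 14^1 ≡ 14, 14^2 ≡ 14² = 196 ≡ 28, 14^4 ≡ 28² = 784 ≡ 0. Since 5 = 4 + 1, 14^5 ≡ 0·14: 0·14 = 0. So 14^5 ≡ 0 (mod 56).
So σ(0) = σ(14) = 0 while 0 ≠ 14, so σ is not injective.
A non-injective map from the 56-element set ℤ_{56} to itself takes at most 55 distinct values, so it cannot be surjective. Hence σ is not surjective.
Since σ is not surjective, we determine |image(σ)|. Computing x^5 mod 56 for each x (by repeated squaring, reducing mod 56 at every step), the values σ(0), σ(1), …, σ(55) are: 0, 1, 32, 19, 16, 45, 48, 7, 8, 25, 40, 51, 24, 13, 0, 15, 32, 33, 16, 3, 48, 21, 8, 39, 40, 9, 24, 27, 0, 29, 32, 47, 16, 17, 48, 35, 8, 53, 40, 23, 24, 41, 0, 43, 32, 5, 16, 31, 48, 49, 8, 11, 40, 37, 24, 55.
The distinct values are {0, 1, 3, 5, 7, 8, 9, 11, 13, 15, 16, 17, 19, 21, 23, 24, 25, 27, 29, 31, 32, 33, 35, 37, 39, 40, 41, 43, 45, 47, 48, 49, 51, 53, 55}; there are 35 of them.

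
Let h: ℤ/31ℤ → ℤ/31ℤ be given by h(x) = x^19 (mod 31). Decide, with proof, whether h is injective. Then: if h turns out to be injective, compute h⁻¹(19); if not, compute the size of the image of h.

28

Since 31 is prime, the nonzero elements of ℤ/31ℤ form a cyclic group of order 30.
As gcd(19, 30) = 1, raising to the 19th power is a bijection on this group: if a^19 ≡ b^19 then (ab^{−1})^19 = 1, and the only element of order dividing gcd(19, 30) = 1 is 1, so a = b.
With h(0) = 0 this makes h injective on all of ℤ/31ℤ, hence bijective (finite equal-size domain and codomain). In particular h is injective.
Since h is injective, we find the preimage of 19. The inverse of x ↦ x^19 on (ℤ/31ℤ)^× is x ↦ x^19, because 19·19 = 361 = 12·30 + 1 ≡ 1 (mod 30) and x^{30} = 1 for x ≠ 0 (Fermat). So h⁻¹(19) = 19^19 mod 31.
Repeated squaring mod 31: 19^1 ≡ 19, 19^2 ≡ 19² = 361 ≡ 20, 19^4 ≡ 20² = 400 ≡ 28, 19^8 ≡ 28² = 784 ≡ 9, 19^16 ≡ 9² = 81 ≡ 19. Since 19 = 16 + 2 + 1, 19^19 ≡ 19·20·19: 19·20 = 380 ≡ 8, then 8·19 = 152 ≡ 28. So 19^19 ≡ 28 (mod 31).
Hence h⁻¹(19) = 28.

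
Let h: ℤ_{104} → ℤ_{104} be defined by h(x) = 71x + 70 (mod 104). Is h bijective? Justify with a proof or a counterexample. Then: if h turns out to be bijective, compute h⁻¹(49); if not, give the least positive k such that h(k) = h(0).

If h(s) = h(t), then 71s ≡ 71t (mod 104). Because gcd(71, 104) = 1, we may cancel 71 to get s ≡ t (mod 104).
We now compute 71⁻¹ mod 104 explicitly. Euclid's algorithm: 104 = 1·71 + 33, 71 = 2·33 + 5, 33 = 6·5 + 3, 5 = 1·3 + 2, 3 = 1·2 + 1; back-substituting gives 1 = 63·71 − 43·104, so 71⁻¹ ≡ 63 (mod 104).
For any y ∈ ℤ_{104}, x = 63(y − 70) mod 104 satisfies h(x) = 71·63(y − 70) + 70 ≡ y (since 71·63 ≡ 1 mod 104). So every y has a preimage.
Therefore h is bijective.
Since h is bijective, we compute h⁻¹(49): solve 71x + 70 ≡ 49 (mod 104), i.e. 71x ≡ 83 (mod 104).
Multiplying by 71⁻¹ = 63 gives x ≡ 63·83 = 5229 = 50·104 + 29 ≡ 29 (mod 104).
Check: h(29) = 71·29 + 70 = 2129 = 20·104 + 49 ≡ 49 (mod 104).

29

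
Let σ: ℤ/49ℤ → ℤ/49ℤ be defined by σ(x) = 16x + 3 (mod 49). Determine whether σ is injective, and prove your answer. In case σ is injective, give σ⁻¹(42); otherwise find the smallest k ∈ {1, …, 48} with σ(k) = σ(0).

30

If σ(s) = σ(t), then 16s ≡ 16t (mod 49). Because gcd(16, 49) = 1, we may cancel 16 to get s ≡ t (mod 49).
So σ is injective.
We now compute 16⁻¹ mod 49 explicitly. Euclid's algorithm: 49 = 3·16 + 1; back-substituting gives 1 = 46·16 − 15·49, so 16⁻¹ ≡ 46 (mod 49).
Since σ is injective, we compute σ⁻¹(42): solve 16x + 3 ≡ 42 (mod 49), i.e. 16x ≡ 39 (mod 49).
Multiplying by 16⁻¹ = 46 gives x ≡ 46·39 = 1794 = 36·49 + 30 ≡ 30 (mod 49).
Check: σ(30) = 16·30 + 3 = 483 = 9·49 + 42 ≡ 42 (mod 49).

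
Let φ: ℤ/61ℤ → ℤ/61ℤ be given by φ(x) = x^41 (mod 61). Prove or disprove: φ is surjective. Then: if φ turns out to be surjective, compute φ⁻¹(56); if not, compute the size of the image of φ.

57

Since 61 is prime, the nonzero elements of ℤ/61ℤ form a cyclic group of order 60.
As gcd(41, 60) = 1, raising to the 41st power is a bijection on this group: if u^41 ≡ v^41 then (uv^{−1})^41 = 1, and the only element of order dividing gcd(41, 60) = 1 is 1, so u = v.
With φ(0) = 0 this makes φ injective on all of ℤ/61ℤ, hence bijective (finite equal-size domain and codomain). In particular φ is surjective.
Since φ is surjective, we find the preimage of 56. The inverse of x ↦ x^41 on (ℤ/61ℤ)^× is x ↦ x^41, because 41·41 = 1681 = 28·60 + 1 ≡ 1 (mod 60) and x^{60} = 1 for x ≠ 0 (Fermat). So φ⁻¹(56) = 56^41 mod 61.
Repeated squaring mod 61: 56^1 ≡ 56, 56^2 ≡ 56² = 3136 ≡ 25, 56^4 ≡ 25² = 625 ≡ 15, 56^8 ≡ 15² = 225 ≡ 42, 56^16 ≡ 42² = 1764 ≡ 56, 56^32 ≡ 56² = 3136 ≡ 25. Since 41 = 32 + 8 + 1, 56^41 ≡ 25·42·56: 25·42 = 1050 ≡ 13, then 13·56 = 728 ≡ 57. So 56^41 ≡ 57 (mod 61).
Hence φ⁻¹(56) = 57.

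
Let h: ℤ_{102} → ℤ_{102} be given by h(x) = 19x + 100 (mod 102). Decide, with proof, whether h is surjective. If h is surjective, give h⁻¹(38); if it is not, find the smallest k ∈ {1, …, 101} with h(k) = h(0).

Since gcd(19, 102) = 1, 19 is invertible modulo 102. Euclid's algorithm: 102 = 5·19 + 7, 19 = 2·7 + 5, 7 = 1·5 + 2, 5 = 2·2 + 1; back-substituting gives 1 = 43·19 − 8·102, so 19⁻¹ ≡ 43 (mod 102).
Then y ↦ 43(y − 100) is a two-sided inverse to h, so every y ∈ ℤ_{102} has a preimage.
Therefore h is surjective.
Since h is surjective, we find h⁻¹(38): we need 19x ≡ 38 − 100 ≡ 40 (mod 102). Using 19⁻¹ = 43: x ≡ 43·40 = 1720 = 16·102 + 88, so x = 88.
Check: h(88) = 19·88 + 100 = 1772 = 17·102 + 38 ≡ 38 (mod 102).

88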